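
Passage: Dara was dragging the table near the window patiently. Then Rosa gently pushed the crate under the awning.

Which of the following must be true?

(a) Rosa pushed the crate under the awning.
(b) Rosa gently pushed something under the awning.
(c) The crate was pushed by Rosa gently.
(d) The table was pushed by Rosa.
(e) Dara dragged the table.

(a) Entailed — dropping 'gently' leaves a sub-description the original still satisfies.
(b) Entailed — every conjunct here is already in the original pushing event.
(c) Entailed — every conjunct here is already in the original pushing event.
(d) Not entailed — Rosa pushed the crate, not the table; the table belongs to the dragging event.
(e) Entailed — 'drag' is an activity; 'was dragging' entails that some dragging happened, so 'dragged' holds.

(a), (b), (c), (e)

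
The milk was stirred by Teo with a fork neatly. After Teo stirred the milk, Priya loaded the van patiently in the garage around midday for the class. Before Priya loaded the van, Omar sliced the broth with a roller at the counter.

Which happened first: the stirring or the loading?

The connectives place the stirring before the loading.

the stirring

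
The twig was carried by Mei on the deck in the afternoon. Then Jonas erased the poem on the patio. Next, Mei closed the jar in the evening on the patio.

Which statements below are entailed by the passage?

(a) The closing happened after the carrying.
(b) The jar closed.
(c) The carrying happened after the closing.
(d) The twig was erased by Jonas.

(a), (b)

(a) Entailed — the narrative places the carrying before the closing.
(b) Entailed — 'Mei closed the jar' is causative; it entails the inchoative 'the jar closed'.
(c) Not entailed — the narrative places the carrying before the closing, not after.
(d) Not entailed — Jonas erased the poem, not the twig; the twig belongs to the carrying event.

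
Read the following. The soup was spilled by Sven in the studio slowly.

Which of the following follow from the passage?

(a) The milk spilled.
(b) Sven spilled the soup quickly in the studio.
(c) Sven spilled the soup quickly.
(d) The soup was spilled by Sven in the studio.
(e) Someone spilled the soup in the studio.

(a) Not entailed — the soup is what spilled, not the milk.
(b) Not entailed — 'quickly' adds a manner not in (and inconsistent with) the original.
(c) Not entailed — 'quickly' adds a manner not in (and inconsistent with) the original.
(d) Entailed — dropping 'slowly' leaves a sub-description the original still satisfies.
(e) Entailed — dropping 'slowly' and generalizing the agent leaves a sub-description the original still satisfies.

(d), (e)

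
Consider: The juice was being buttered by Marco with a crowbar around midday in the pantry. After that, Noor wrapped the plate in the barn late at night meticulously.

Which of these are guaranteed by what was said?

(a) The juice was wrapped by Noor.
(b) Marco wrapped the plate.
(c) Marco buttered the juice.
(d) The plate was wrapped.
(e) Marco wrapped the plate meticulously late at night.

(a) Not entailed — Noor wrapped the plate, not the juice; the juice belongs to the buttering event.
(b) Not entailed — the passage has Noor wrapping the plate, not Marco.
(c) Not entailed — 'was buttering' is progressive on an accomplishment; it does not entail the completed 'buttered'.
(d) Entailed — dropping 'late at night', 'in the barn', 'meticulously' and generalizing the agent leaves a sub-description the original still satisfies.
(e) Not entailed — the passage has Noor wrapping the plate, not Marco.

(d)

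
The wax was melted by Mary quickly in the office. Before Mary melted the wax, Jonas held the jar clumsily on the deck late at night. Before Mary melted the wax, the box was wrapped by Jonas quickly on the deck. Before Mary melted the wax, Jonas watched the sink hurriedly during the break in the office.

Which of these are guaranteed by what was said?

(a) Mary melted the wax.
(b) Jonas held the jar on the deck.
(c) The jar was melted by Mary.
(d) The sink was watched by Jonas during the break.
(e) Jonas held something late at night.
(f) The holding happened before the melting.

(a) Entailed — every conjunct here is already in the original melting event.
(b) Entailed — every conjunct here is already in the original holding event.
(c) Not entailed — Mary melted the wax, not the jar; the jar belongs to the holding event.
(d) Entailed — this follows by dropping conjuncts from the watching event's description.
(e) Entailed — every conjunct here is already in the original holding event.
(f) Entailed — the narrative places the holding before the melting.

(a), (b), (d), (e), (f)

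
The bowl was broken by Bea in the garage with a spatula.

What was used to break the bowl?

a spatula

'with a spatula' marks the instrument of the breaking event.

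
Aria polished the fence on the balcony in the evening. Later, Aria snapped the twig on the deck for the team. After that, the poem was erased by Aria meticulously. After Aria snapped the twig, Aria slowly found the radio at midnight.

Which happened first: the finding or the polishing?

The connectives place the polishing before the finding.

the polishing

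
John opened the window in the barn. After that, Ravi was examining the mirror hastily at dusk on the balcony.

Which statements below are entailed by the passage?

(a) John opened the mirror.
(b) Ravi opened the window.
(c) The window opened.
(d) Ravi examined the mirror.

(a) Not entailed — John opened the window, not the mirror; the mirror belongs to the examining event.
(b) Not entailed — the passage has John opening the window, not Ravi.
(c) Entailed — 'John opened the window' is causative; it entails the inchoative 'the window opened'.
(d) Entailed — 'examine' is an activity; 'was examining' entails that some examining happened, so 'examined' holds.

(c), (d)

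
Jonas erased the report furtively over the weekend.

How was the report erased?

'furtively' marks the manner of the erasing event.

furtively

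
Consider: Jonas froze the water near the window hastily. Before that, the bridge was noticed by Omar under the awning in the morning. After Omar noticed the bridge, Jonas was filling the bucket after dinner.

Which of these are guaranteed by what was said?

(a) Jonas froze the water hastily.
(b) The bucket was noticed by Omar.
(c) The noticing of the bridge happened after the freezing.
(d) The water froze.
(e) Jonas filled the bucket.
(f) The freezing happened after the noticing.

(a) Entailed — this follows by dropping conjuncts from the freezing event's description.
(b) Not entailed — Omar noticed the bridge, not the bucket; the bucket belongs to the filling event.
(c) Not entailed — the narrative places the noticing before the freezing, not after.
(d) Entailed — 'Jonas froze the water' is causative; it entails the inchoative 'the water froze'.
(e) Not entailed — 'was filling' is progressive on an accomplishment; it does not entail the completed 'filled'.
(f) Entailed — the narrative places the noticing before the freezing.

(a), (d), (f)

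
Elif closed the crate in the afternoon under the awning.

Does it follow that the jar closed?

Nothing is said about any jar; only the crate is affected.

no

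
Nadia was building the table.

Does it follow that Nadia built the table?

no

'was building' is progressive; for an accomplishment like 'build the table', it doesn't entail completion.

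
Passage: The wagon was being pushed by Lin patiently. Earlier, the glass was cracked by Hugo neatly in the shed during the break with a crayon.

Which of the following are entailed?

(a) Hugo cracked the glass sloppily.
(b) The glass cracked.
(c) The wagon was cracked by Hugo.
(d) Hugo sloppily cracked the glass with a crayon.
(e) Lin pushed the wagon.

(a) Not entailed — 'sloppily' adds a manner not in (and inconsistent with) the original.
(b) Entailed — 'Hugo cracked the glass' is causative; it entails the inchoative 'the glass cracked'.
(c) Not entailed — Hugo cracked the glass, not the wagon; the wagon belongs to the pushing event.
(d) Not entailed — 'sloppily' adds a manner not in (and inconsistent with) the original.
(e) Entailed — 'push' is an activity; 'was pushing' entails that some pushing happened, so 'pushed' holds.

(b), (e)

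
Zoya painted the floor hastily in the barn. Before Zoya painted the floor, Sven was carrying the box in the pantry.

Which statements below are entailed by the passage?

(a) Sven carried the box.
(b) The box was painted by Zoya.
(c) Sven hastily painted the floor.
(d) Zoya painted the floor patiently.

(a) Entailed — 'carry' is an activity; 'was carrying' entails that some carrying happened, so 'carried' holds.
(b) Not entailed — Zoya painted the floor, not the box; the box belongs to the carrying event.
(c) Not entailed — the passage has Zoya painting the floor, not Sven.
(d) Not entailed — 'patiently' adds a manner not in (and inconsistent with) the original.

(a)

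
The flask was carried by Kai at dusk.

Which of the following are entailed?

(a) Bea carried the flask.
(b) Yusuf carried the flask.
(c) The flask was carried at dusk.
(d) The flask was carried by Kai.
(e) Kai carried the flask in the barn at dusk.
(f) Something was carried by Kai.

(c), (d), (f)

(a) Not entailed — the passage has Kai carrying the flask, not Bea.
(b) Not entailed — the passage has Kai carrying the flask, not Yusuf.
(c) Entailed — the original entails any weakening of itself; this just generalizes the agent.
(d) Entailed — every conjunct here is already in the original carrying event.
(e) Not entailed — 'in the barn' adds information not in the original event.
(f) Entailed — dropping 'at dusk' and generalizing the patient leaves a sub-description the original still satisfies.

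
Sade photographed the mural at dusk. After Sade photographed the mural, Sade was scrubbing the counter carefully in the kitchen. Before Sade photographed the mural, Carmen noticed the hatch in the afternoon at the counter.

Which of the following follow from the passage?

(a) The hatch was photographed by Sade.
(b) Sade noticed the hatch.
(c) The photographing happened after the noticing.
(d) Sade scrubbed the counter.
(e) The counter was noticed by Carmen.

(c), (d)

(a) Not entailed — Sade photographed the mural, not the hatch; the hatch belongs to the noticing event.
(b) Not entailed — the passage has Carmen noticing the hatch, not Sade.
(c) Entailed — the narrative places the noticing before the photographing.
(d) Entailed — 'scrub' is an activity; 'was scrubbing' entails that some scrubbing happened, so 'scrubbed' holds.
(e) Not entailed — Carmen noticed the hatch, not the counter; the counter belongs to the scrubbing event.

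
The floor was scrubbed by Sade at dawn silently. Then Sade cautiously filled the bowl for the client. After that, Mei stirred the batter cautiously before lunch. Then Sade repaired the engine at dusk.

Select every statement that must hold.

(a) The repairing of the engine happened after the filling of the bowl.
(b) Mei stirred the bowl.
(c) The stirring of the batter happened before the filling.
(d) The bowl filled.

(a), (d)

(a) Entailed — the narrative places the filling before the repairing.
(b) Not entailed — Mei stirred the batter, not the bowl; the bowl belongs to the filling event.
(c) Not entailed — the narrative places the filling before the stirring, not after.
(d) Entailed — 'Sade filled the bowl' is causative; it entails the inchoative 'the bowl filled'.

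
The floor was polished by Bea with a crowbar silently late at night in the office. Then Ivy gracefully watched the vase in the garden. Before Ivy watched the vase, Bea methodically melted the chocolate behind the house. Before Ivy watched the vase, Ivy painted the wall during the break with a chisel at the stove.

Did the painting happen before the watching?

yes

The narrative orders the painting before the watching.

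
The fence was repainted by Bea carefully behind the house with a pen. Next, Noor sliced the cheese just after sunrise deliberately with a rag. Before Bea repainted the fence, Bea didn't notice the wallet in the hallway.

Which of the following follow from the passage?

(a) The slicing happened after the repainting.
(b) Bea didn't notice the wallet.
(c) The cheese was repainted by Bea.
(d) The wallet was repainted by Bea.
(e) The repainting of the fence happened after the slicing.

(a)

(a) Entailed — the narrative places the repainting before the slicing.
(b) Not entailed — dropping 'in the hallway' under negation is not valid — the original leaves open that Bea noticed the wallet some other way.
(c) Not entailed — Bea repainted the fence, not the cheese; the cheese belongs to the slicing event.
(d) Not entailed — Bea repainted the fence, not the wallet; the wallet belongs to the noticing event.
(e) Not entailed — the narrative places the repainting before the slicing, not after.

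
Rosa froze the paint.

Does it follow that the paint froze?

'Rosa froze the paint' is the causative; it entails the inchoative 'the paint froze'.

yes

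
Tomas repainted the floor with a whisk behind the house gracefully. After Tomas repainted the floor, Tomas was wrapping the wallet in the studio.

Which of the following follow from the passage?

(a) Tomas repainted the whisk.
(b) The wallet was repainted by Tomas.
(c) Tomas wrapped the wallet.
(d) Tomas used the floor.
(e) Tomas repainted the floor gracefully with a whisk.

(e)

(a) Not entailed — the whisk is the instrument, not what was repainted.
(b) Not entailed — Tomas repainted the floor, not the wallet; the wallet belongs to the wrapping event.
(c) Not entailed — 'was wrapping' is progressive on an accomplishment; it does not entail the completed 'wrapped'.
(d) Not entailed — the floor is the patient, not an instrument — Tomas used a whisk.
(e) Entailed — the original entails any weakening of itself; this just drops 'behind the house'.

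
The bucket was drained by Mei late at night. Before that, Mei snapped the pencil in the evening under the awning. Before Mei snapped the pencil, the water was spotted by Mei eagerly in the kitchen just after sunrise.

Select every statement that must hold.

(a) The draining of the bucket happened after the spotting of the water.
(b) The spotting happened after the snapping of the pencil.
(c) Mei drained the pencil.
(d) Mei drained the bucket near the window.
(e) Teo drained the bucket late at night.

(a) Entailed — the narrative places the spotting before the draining.
(b) Not entailed — the narrative places the spotting before the snapping, not after.
(c) Not entailed — Mei drained the bucket, not the pencil; the pencil belongs to the snapping event.
(d) Not entailed — 'near the window' adds information not in the original event.
(e) Not entailed — the passage has Mei draining the bucket, not Teo.

(a)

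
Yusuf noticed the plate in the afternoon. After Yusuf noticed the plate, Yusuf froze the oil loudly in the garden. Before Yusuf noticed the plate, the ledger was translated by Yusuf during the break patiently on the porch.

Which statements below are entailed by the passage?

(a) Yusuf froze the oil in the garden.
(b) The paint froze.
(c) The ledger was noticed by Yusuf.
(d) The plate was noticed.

(a) Entailed — every conjunct here is already in the original freezing event.
(b) Not entailed — the oil is what froze, not the paint.
(c) Not entailed — Yusuf noticed the plate, not the ledger; the ledger belongs to the translating event.
(d) Entailed — dropping 'in the afternoon' and generalizing the agent leaves a sub-description the original still satisfies.

(a), (d)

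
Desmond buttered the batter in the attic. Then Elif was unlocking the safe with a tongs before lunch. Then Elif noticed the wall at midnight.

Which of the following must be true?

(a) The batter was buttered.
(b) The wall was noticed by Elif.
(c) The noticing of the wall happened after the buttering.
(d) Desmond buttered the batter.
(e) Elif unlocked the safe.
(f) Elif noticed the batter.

(a), (b), (c), (d)

(a) Entailed — the original entails any weakening of itself; this just drops 'in the attic' and generalizes the agent.
(b) Entailed — the original entails any weakening of itself; this just drops 'at midnight'.
(c) Entailed — the narrative places the buttering before the noticing.
(d) Entailed — every conjunct here is already in the original buttering event.
(e) Not entailed — 'was unlocking' is progressive on an accomplishment; it does not entail the completed 'unlocked'.
(f) Not entailed — Elif noticed the wall, not the batter; the batter belongs to the buttering event.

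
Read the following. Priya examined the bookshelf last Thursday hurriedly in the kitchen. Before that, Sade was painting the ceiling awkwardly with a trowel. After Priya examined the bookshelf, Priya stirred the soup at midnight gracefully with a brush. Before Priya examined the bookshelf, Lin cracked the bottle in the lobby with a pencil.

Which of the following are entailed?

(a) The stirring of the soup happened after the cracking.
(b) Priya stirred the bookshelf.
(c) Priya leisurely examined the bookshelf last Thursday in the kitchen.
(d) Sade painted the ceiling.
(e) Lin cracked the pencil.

(a) Entailed — the narrative places the cracking before the stirring.
(b) Not entailed — Priya stirred the soup, not the bookshelf; the bookshelf belongs to the examining event.
(c) Not entailed — 'leisurely' adds a manner not in (and inconsistent with) the original.
(d) Not entailed — 'was painting' is progressive on an accomplishment; it does not entail the completed 'painted'.
(e) Not entailed — the pencil is the instrument, not what was cracked.

(a)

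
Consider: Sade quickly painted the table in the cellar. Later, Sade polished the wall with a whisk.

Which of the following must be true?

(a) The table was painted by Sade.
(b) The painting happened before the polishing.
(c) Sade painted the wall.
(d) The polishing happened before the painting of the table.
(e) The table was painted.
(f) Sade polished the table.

(a), (b), (e)

(a) Entailed — this follows by dropping conjuncts from the painting event's description.
(b) Entailed — the narrative places the painting before the polishing.
(c) Not entailed — Sade painted the table, not the wall; the wall belongs to the polishing event.
(d) Not entailed — the narrative places the painting before the polishing, not after.
(e) Entailed — dropping 'quickly', 'in the cellar' and generalizing the agent leaves a sub-description the original still satisfies.
(f) Not entailed — Sade polished the wall, not the table; the table belongs to the painting event.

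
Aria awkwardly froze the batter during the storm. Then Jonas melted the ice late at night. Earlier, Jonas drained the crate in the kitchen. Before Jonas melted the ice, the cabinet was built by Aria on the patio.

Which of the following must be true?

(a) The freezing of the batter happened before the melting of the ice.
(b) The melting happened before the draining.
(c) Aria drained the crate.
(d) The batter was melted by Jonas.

(a)

(a) Entailed — the narrative places the freezing before the melting.
(b) Not entailed — the narrative places the draining before the melting, not after.
(c) Not entailed — the passage has Jonas draining the crate, not Aria.
(d) Not entailed — Jonas melted the ice, not the batter; the batter belongs to the freezing event.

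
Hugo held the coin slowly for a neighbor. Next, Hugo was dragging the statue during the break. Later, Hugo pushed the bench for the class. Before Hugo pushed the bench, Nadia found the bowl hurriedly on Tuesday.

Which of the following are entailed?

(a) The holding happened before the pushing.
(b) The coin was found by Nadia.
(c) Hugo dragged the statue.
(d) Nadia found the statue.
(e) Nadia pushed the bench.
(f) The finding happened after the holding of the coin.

(a) Entailed — the narrative places the holding before the pushing.
(b) Not entailed — Nadia found the bowl, not the coin; the coin belongs to the holding event.
(c) Entailed — 'drag' is an activity; 'was dragging' entails that some dragging happened, so 'dragged' holds.
(d) Not entailed — Nadia found the bowl, not the statue; the statue belongs to the dragging event.
(e) Not entailed — the passage has Hugo pushing the bench, not Nadia.
(f) Not entailed — the narrative doesn't order the holding relative to the finding.

(a), (c)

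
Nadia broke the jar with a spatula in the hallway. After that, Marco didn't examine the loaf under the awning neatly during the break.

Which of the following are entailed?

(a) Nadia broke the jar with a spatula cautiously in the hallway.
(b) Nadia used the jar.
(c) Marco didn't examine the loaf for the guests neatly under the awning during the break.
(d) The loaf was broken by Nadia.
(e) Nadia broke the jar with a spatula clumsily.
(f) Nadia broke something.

(c), (f)

(a) Not entailed — 'cautiously' adds information not in the original event.
(b) Not entailed — the jar is the patient, not an instrument — Nadia used a spatula.
(c) Entailed — under negation, adding a further restriction is entailed: if no such examining event occurred, none occurred for the guests either.
(d) Not entailed — Nadia broke the jar, not the loaf; the loaf belongs to the examining event.
(e) Not entailed — 'clumsily' adds information not in the original event.
(f) Entailed — the original entails any weakening of itself; this just drops 'with a spatula', 'in the hallway' and generalizes the patient.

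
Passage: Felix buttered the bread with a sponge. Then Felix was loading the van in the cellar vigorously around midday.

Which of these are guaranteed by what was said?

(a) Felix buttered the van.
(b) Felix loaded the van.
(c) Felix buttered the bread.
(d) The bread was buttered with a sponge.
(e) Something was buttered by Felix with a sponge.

(a) Not entailed — Felix buttered the bread, not the van; the van belongs to the loading event.
(b) Not entailed — 'was loading' is progressive on an accomplishment; it does not entail the completed 'loaded'.
(c) Entailed — the original entails any weakening of itself; this just drops 'with a sponge'.
(d) Entailed — the original entails any weakening of itself; this just generalizes the agent.
(e) Entailed — the original entails any weakening of itself; this just generalizes the patient.

(c), (d), (e)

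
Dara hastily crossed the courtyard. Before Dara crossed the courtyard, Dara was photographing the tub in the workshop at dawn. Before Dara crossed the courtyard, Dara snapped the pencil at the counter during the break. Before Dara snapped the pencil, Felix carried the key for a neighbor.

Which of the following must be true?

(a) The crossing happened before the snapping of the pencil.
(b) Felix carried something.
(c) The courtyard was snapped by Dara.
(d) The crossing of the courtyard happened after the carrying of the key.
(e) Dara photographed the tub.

(a) Not entailed — the narrative places the snapping before the crossing, not after.
(b) Entailed — every conjunct here is already in the original carrying event.
(c) Not entailed — Dara snapped the pencil, not the courtyard; the courtyard belongs to the crossing event.
(d) Entailed — the narrative places the carrying before the crossing.
(e) Not entailed — 'was photographing' is progressive on an accomplishment; it does not entail the completed 'photographed'.

(b), (d)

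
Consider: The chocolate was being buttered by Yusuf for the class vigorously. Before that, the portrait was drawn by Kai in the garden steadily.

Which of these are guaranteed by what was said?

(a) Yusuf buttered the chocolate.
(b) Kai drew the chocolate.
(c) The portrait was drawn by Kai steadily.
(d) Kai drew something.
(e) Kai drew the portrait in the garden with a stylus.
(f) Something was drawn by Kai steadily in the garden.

(c), (d), (f)

(a) Not entailed — 'was buttering' is progressive on an accomplishment; it does not entail the completed 'buttered'.
(b) Not entailed — Kai drew the portrait, not the chocolate; the chocolate belongs to the buttering event.
(c) Entailed — the original entails any weakening of itself; this just drops 'in the garden'.
(d) Entailed — dropping 'in the garden', 'steadily' and generalizing the patient leaves a sub-description the original still satisfies.
(e) Not entailed — 'with a stylus' adds information not in the original event.
(f) Entailed — every conjunct here is already in the original drawing event.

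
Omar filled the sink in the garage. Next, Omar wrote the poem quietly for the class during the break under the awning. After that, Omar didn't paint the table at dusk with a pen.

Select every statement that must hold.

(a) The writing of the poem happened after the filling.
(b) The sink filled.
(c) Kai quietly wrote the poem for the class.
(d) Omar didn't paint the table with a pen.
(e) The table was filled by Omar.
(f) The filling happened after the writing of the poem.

(a) Entailed — the narrative places the filling before the writing.
(b) Entailed — 'Omar filled the sink' is causative; it entails the inchoative 'the sink filled'.
(c) Not entailed — the passage has Omar writing the poem, not Kai.
(d) Not entailed — dropping 'at dusk' under negation is not valid — the original leaves open that Omar painted the table some other way.
(e) Not entailed — Omar filled the sink, not the table; the table belongs to the painting event.
(f) Not entailed — the narrative places the filling before the writing, not after.

(a), (b)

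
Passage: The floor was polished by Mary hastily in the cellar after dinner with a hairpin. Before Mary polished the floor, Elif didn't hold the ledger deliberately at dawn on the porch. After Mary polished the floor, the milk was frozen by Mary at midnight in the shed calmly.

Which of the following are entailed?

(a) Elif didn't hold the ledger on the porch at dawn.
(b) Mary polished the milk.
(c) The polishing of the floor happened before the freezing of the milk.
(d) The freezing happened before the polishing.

(a) Not entailed — dropping 'deliberately' under negation is not valid — the original leaves open that Elif held the ledger some other way.
(b) Not entailed — Mary polished the floor, not the milk; the milk belongs to the freezing event.
(c) Entailed — the narrative places the polishing before the freezing.
(d) Not entailed — the narrative places the polishing before the freezing, not after.

(c)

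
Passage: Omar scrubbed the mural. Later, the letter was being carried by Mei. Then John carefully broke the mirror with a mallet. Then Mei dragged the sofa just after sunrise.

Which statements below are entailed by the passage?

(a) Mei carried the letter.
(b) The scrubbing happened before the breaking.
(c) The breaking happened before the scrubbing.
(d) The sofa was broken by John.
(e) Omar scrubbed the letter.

(a), (b)

(a) Entailed — 'carry' is an activity; 'was carrying' entails that some carrying happened, so 'carried' holds.
(b) Entailed — the narrative places the scrubbing before the breaking.
(c) Not entailed — the narrative places the scrubbing before the breaking, not after.
(d) Not entailed — John broke the mirror, not the sofa; the sofa belongs to the dragging event.
(e) Not entailed — Omar scrubbed the mural, not the letter; the letter belongs to the carrying event.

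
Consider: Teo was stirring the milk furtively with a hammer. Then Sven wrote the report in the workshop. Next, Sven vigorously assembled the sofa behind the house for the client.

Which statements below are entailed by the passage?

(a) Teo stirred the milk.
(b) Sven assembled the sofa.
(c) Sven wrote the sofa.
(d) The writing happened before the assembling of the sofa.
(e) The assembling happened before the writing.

(a), (b), (d)

(a) Entailed — 'stir' is an activity; 'was stirring' entails that some stirring happened, so 'stirred' holds.
(b) Entailed — dropping 'vigorously', 'for the client', 'behind the house' leaves a sub-description the original still satisfies.
(c) Not entailed — Sven wrote the report, not the sofa; the sofa belongs to the assembling event.
(d) Entailed — the narrative places the writing before the assembling.
(e) Not entailed — the narrative places the writing before the assembling, not after.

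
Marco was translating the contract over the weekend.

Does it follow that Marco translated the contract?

no

'was translating' is progressive; for an accomplishment like 'translate the contract', it doesn't entail completion.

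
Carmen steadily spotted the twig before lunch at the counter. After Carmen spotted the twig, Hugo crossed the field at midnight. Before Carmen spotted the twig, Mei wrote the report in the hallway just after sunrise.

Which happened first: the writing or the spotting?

the writing

The connectives place the writing before the spotting.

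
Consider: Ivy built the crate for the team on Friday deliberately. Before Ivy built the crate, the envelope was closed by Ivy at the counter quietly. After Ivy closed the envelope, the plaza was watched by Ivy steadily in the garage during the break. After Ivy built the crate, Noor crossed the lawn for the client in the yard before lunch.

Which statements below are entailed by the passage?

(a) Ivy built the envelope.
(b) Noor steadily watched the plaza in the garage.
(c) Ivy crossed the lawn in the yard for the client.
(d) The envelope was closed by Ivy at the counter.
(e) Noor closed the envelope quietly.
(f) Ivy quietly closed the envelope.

(d), (f)

(a) Not entailed — Ivy built the crate, not the envelope; the envelope belongs to the closing event.
(b) Not entailed — the passage has Ivy watching the plaza, not Noor.
(c) Not entailed — the passage has Noor crossing the lawn, not Ivy.
(d) Entailed — the original entails any weakening of itself; this just drops 'quietly'.
(e) Not entailed — the passage has Ivy closing the envelope, not Noor.
(f) Entailed — dropping 'at the counter' leaves a sub-description the original still satisfies.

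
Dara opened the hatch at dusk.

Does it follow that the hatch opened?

'Dara opened the hatch' is the causative; it entails the inchoative 'the hatch opened'.

yes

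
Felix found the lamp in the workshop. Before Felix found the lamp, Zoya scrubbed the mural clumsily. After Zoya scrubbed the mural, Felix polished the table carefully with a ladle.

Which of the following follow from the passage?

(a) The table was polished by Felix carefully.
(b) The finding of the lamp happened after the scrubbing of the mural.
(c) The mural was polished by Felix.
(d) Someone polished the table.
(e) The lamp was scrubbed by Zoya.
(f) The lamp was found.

(a) Entailed — dropping 'with a ladle' leaves a sub-description the original still satisfies.
(b) Entailed — the narrative places the scrubbing before the finding.
(c) Not entailed — Felix polished the table, not the mural; the mural belongs to the scrubbing event.
(d) Entailed — dropping 'carefully', 'with a ladle' and generalizing the agent leaves a sub-description the original still satisfies.
(e) Not entailed — Zoya scrubbed the mural, not the lamp; the lamp belongs to the finding event.
(f) Entailed — dropping 'in the workshop' and generalizing the agent leaves a sub-description the original still satisfies.

(a), (b), (d), (f)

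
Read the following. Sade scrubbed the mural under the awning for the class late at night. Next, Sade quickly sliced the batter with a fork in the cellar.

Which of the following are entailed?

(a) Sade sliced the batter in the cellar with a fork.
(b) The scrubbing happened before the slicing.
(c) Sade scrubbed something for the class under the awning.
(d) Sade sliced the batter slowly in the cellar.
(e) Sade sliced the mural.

(a), (b), (c)

(a) Entailed — every conjunct here is already in the original slicing event.
(b) Entailed — the narrative places the scrubbing before the slicing.
(c) Entailed — this follows by dropping conjuncts from the scrubbing event's description.
(d) Not entailed — 'slowly' adds a manner not in (and inconsistent with) the original.
(e) Not entailed — Sade sliced the batter, not the mural; the mural belongs to the scrubbing event.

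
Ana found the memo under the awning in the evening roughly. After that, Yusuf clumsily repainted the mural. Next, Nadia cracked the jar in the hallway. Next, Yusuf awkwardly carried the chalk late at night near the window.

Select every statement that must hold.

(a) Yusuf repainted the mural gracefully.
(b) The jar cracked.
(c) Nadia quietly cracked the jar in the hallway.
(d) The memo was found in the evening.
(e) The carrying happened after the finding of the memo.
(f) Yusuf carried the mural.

(b), (d), (e)

(a) Not entailed — 'gracefully' adds a manner not in (and inconsistent with) the original.
(b) Entailed — 'Nadia cracked the jar' is causative; it entails the inchoative 'the jar cracked'.
(c) Not entailed — 'quietly' adds information not in the original event.
(d) Entailed — every conjunct here is already in the original finding event.
(e) Entailed — the narrative places the finding before the carrying.
(f) Not entailed — Yusuf carried the chalk, not the mural; the mural belongs to the repainting event.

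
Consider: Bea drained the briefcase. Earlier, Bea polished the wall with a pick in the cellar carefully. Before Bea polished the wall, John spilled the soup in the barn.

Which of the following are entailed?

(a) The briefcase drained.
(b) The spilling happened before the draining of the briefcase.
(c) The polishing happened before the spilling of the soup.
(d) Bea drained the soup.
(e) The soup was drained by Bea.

(a) Entailed — 'Bea drained the briefcase' is causative; it entails the inchoative 'the briefcase drained'.
(b) Entailed — the narrative places the spilling before the draining.
(c) Not entailed — the narrative places the spilling before the polishing, not after.
(d) Not entailed — Bea drained the briefcase, not the soup; the soup belongs to the spilling event.
(e) Not entailed — Bea drained the briefcase, not the soup; the soup belongs to the spilling event.

(a), (b)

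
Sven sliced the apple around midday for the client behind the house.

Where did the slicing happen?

'behind the house' marks the location of the slicing event.

behind the house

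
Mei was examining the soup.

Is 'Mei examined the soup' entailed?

'examine' is atelic; if Mei was examining the soup, then Mei examined the soup (for some time).

yes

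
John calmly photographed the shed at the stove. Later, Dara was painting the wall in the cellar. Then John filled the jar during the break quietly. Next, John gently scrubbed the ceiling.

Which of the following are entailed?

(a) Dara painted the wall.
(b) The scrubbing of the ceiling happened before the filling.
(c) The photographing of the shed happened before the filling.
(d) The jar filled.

(c), (d)

(a) Not entailed — 'was painting' is progressive on an accomplishment; it does not entail the completed 'painted'.
(b) Not entailed — the narrative places the filling before the scrubbing, not after.
(c) Entailed — the narrative places the photographing before the filling.
(d) Entailed — 'John filled the jar' is causative; it entails the inchoative 'the jar filled'.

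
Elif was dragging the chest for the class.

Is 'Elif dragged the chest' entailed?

yes

'drag' is atelic; if Elif was dragging the chest, then Elif dragged the chest (for some time).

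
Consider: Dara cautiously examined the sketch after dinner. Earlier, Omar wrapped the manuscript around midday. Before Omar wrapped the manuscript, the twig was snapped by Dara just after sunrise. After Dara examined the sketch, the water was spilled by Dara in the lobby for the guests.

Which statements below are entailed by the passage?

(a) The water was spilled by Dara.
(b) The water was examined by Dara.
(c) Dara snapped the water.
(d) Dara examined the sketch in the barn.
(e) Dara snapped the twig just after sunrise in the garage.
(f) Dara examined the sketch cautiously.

(a), (f)

(a) Entailed — the original entails any weakening of itself; this just drops 'for the guests', 'in the lobby'.
(b) Not entailed — Dara examined the sketch, not the water; the water belongs to the spilling event.
(c) Not entailed — Dara snapped the twig, not the water; the water belongs to the spilling event.
(d) Not entailed — 'in the barn' adds information not in the original event.
(e) Not entailed — 'in the garage' adds information not in the original event.
(f) Entailed — this follows by dropping conjuncts from the examining event's description.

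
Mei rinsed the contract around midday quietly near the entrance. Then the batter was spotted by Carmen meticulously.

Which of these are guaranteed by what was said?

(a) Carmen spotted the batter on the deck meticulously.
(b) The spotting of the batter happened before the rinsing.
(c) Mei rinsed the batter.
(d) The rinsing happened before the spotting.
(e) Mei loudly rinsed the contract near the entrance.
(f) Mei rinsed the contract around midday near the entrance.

(a) Not entailed — 'on the deck' adds information not in the original event.
(b) Not entailed — the narrative places the rinsing before the spotting, not after.
(c) Not entailed — Mei rinsed the contract, not the batter; the batter belongs to the spotting event.
(d) Entailed — the narrative places the rinsing before the spotting.
(e) Not entailed — 'loudly' adds a manner not in (and inconsistent with) the original.
(f) Entailed — every conjunct here is already in the original rinsing event.

(d), (f)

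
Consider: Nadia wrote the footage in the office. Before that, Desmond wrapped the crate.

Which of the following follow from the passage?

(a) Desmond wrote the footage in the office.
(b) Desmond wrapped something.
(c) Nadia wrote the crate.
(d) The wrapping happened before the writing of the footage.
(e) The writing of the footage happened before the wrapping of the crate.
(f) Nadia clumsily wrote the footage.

(a) Not entailed — the passage has Nadia writing the footage, not Desmond.
(b) Entailed — every conjunct here is already in the original wrapping event.
(c) Not entailed — Nadia wrote the footage, not the crate; the crate belongs to the wrapping event.
(d) Entailed — the narrative places the wrapping before the writing.
(e) Not entailed — the narrative places the wrapping before the writing, not after.
(f) Not entailed — 'clumsily' adds information not in the original event.

(b), (d)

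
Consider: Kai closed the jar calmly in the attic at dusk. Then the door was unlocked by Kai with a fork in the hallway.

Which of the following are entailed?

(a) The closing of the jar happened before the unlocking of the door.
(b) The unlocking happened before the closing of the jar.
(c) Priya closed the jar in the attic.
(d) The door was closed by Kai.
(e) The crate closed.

(a) Entailed — the narrative places the closing before the unlocking.
(b) Not entailed — the narrative places the closing before the unlocking, not after.
(c) Not entailed — the passage has Kai closing the jar, not Priya.
(d) Not entailed — Kai closed the jar, not the door; the door belongs to the unlocking event.
(e) Not entailed — the jar is what closed, not the crate.

(a)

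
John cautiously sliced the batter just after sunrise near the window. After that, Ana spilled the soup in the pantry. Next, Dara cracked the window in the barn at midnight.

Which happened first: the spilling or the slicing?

The connectives place the slicing before the spilling.

the slicing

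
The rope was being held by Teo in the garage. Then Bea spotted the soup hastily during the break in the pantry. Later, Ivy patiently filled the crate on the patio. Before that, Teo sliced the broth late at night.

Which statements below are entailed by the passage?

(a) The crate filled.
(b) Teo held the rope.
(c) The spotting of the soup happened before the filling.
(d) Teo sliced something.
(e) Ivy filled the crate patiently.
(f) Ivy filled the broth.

(a), (b), (c), (d), (e)

(a) Entailed — 'Ivy filled the crate' is causative; it entails the inchoative 'the crate filled'.
(b) Entailed — 'hold' is an activity; 'was holding' entails that some holding happened, so 'held' holds.
(c) Entailed — the narrative places the spotting before the filling.
(d) Entailed — every conjunct here is already in the original slicing event.
(e) Entailed — this follows by dropping conjuncts from the filling event's description.
(f) Not entailed — Ivy filled the crate, not the broth; the broth belongs to the slicing event.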